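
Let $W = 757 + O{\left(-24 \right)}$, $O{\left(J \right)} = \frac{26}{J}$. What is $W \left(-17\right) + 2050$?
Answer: $- \frac{129607}{12} \approx -10801.0$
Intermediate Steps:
$W = \frac{9071}{12}$ ($W = 757 + \frac{26}{-24} = 757 + 26 \left(- \frac{1}{24}\right) = 757 - \frac{13}{12} = \frac{9071}{12} \approx 755.92$)
$W \left(-17\right) + 2050 = \frac{9071}{12} \left(-17\right) + 2050 = - \frac{154207}{12} + 2050 = - \frac{129607}{12}$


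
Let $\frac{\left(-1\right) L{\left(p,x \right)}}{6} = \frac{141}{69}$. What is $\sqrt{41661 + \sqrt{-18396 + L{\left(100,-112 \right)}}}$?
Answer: $\frac{\sqrt{22038669 + 23 i \sqrt{9737970}}}{23} \approx 204.11 + 0.33236 i$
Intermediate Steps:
$L{\left(p,x \right)} = - \frac{282}{23}$ ($L{\left(p,x \right)} = - 6 \cdot \frac{141}{69} = - 6 \cdot 141 \cdot \frac{1}{69} = \left(-6\right) \frac{47}{23} = - \frac{282}{23}$)
$\sqrt{41661 + \sqrt{-18396 + L{\left(100,-112 \right)}}} = \sqrt{41661 + \sqrt{-18396 - \frac{282}{23}}} = \sqrt{41661 + \sqrt{- \frac{423390}{23}}} = \sqrt{41661 + \frac{i \sqrt{9737970}}{23}}$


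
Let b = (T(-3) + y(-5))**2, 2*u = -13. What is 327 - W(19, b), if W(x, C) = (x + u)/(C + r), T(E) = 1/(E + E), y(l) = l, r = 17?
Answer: 513921/1573 ≈ 326.71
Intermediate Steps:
u = -13/2 (u = (1/2)*(-13) = -13/2 ≈ -6.5000)
T(E) = 1/(2*E)
b = 961/36 (b = ((1/2)/(-3) - 5)**2 = ((1/2)*(-1/3) - 5)**2 = (-1/6 - 5)**2 = (-31/6)**2 = 961/36 ≈ 26.694)
W(x, C) = (-13/2 + x)/(17 + C) (W(x, C) = (x - 13/2)/(C + 17) = (-13/2 + x)/(17 + C))
327 - W(19, b) = 327 - (-13/2 + 19)/(17 + 961/36) = 327 - 25/(1573/36*2) = 327 - 36*25/(1573*2) = 327 - 1*450/1573 = 327 - 450/1573 = 513921/1573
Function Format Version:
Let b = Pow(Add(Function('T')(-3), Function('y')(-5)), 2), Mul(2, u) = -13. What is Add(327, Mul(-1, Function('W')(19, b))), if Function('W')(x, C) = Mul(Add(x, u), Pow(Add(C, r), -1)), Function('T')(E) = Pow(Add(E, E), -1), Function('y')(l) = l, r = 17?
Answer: Rational(513921, 1573) ≈ 326.71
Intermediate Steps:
u = Rational(-13, 2) (u = Mul(Rational(1, 2), -13) = Rational(-13, 2) ≈ -6.5000)
Function('T')(E) = Mul(Rational(1, 2), Pow(E, -1)) (Function('T')(E) = Pow(Mul(2, E), -1) = Mul(Rational(1, 2), Pow(E, -1)))
b = Rational(961, 36) (b = Pow(Add(Mul(Rational(1, 2), Pow(-3, -1)), -5), 2) = Pow(Add(Mul(Rational(1, 2), Rational(-1, 3)), -5), 2) = Pow(Add(Rational(-1, 6), -5), 2) = Pow(Rational(-31, 6), 2) = Rational(961, 36) ≈ 26.694)
Function('W')(x, C) = Mul(Pow(Add(17, C), -1), Add(Rational(-13, 2), x)) (Function('W')(x, C) = Mul(Add(x, Rational(-13, 2)), Pow(Add(C, 17), -1)) = Mul(Add(Rational(-13, 2), x), Pow(Add(17, C), -1)) = Mul(Pow(Add(17, C), -1), Add(Rational(-13, 2), x)))
Add(327, Mul(-1, Function('W')(19, b))) = Add(327, Mul(-1, Mul(Pow(Add(17, Rational(961, 36)), -1), Add(Rational(-13, 2), 19)))) = Add(327, Mul(-1, Mul(Pow(Rational(1573, 36), -1), Rational(25, 2)))) = Add(327, Mul(-1, Mul(Rational(36, 1573), Rational(25, 2)))) = Add(327, Mul(-1, Rational(450, 1573))) = Add(327, Rational(-450, 1573)) = Rational(513921, 1573)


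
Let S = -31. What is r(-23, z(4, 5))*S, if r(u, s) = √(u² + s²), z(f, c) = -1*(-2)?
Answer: -31*√533 ≈ -715.69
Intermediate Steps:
z(f, c) = 2
r(u, s) = √(s² + u²)
r(-23, z(4, 5))*S = √(2² + (-23)²)*(-31) = √(4 + 529)*(-31) = √533*(-31) = -31*√533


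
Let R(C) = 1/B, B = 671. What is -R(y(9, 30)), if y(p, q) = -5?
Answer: -1/671 ≈ -0.0014903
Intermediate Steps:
R(C) = 1/671
-R(y(9, 30)) = -1*1/671 = -1/671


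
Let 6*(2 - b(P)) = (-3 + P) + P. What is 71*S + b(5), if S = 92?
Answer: 39197/6 ≈ 6532.8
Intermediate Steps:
b(P) = 5/2 - P/3 (b(P) = 2 - ((-3 + P) + P)/6 = 2 - (-3 + 2*P)/6 = 2 + (½ - P/3) = 5/2 - P/3)
71*S + b(5) = 71*92 + (5/2 - ⅓*5) = 6532 + (5/2 - 5/3) = 6532 + ⅚ = 39197/6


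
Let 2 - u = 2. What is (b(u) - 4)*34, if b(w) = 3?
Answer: -34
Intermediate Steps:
u = 0 (u = 2 - 1*2 = 2 - 2 = 0)
(b(u) - 4)*34 = (3 - 4)*34 = -1*34 = -34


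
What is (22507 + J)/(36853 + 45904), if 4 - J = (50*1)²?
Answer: 20011/82757 ≈ 0.24180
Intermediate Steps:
J = -2496 (J = 4 - (50*1)² = 4 - 1*50² = 4 - 1*2500 = 4 - 2500 = -2496)
(22507 + J)/(36853 + 45904) = (22507 - 2496)/(36853 + 45904) = 20011/82757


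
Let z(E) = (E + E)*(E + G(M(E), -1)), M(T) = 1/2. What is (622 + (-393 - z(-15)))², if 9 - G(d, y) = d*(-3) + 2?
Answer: 1156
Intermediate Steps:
M(T) = ½
G(d, y) = 7 + 3*d (G(d, y) = 9 - (d*(-3) + 2) = 9 - (-3*d + 2) = 9 - (2 - 3*d) = 9 + (-2 + 3*d) = 7 + 3*d)
z(E) = 2*E*(17/2 + E) (z(E) = (E + E)*(E + (7 + 3*(½))) = (2*E)*(E + (7 + 3/2)) = (2*E)*(E + 17/2) = (2*E)*(17/2 + E) = 2*E*(17/2 + E))
(622 + (-393 - z(-15)))² = (622 + (-393 - (-15)*(17 + 2*(-15))))² = (622 + (-393 - (-15)*(17 - 30)))² = (622 + (-393 - (-15)*(-13)))² = (622 + (-393 - 1*195))² = (622 + (-393 - 195))² = (622 - 588)² = 34² = 1156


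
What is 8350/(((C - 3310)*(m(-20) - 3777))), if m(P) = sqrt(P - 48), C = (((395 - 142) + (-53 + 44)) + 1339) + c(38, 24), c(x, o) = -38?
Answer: 6307590/5035826341 + 3340*I*sqrt(17)/5035826341 ≈ 0.0012525 + 2.7346e-6*I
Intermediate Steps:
C = 1545 (C = (((395 - 142) + (-53 + 44)) + 1339) - 38 = ((253 - 9) + 1339) - 38 = (244 + 1339) - 38 = 1583 - 38 = 1545)
m(P) = sqrt(-48 + P)
8350/(((C - 3310)*(m(-20) - 3777))) = 8350/(((1545 - 3310)*(sqrt(-48 - 20) - 3777))) = 8350/((-1765*(sqrt(-68) - 3777))) = 8350/((-1765*(2*I*sqrt(17) - 3777))) = 8350/((-1765*(-3777 + 2*I*sqrt(17)))) = 8350/(6666405 - 3530*I*sqrt(17))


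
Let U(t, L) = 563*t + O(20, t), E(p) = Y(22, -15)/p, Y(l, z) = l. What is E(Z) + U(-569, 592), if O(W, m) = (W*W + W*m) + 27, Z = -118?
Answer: -19546711/59 ≈ -3.3130e+5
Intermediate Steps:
O(W, m) = 27 + W² + W*m (O(W, m) = (W² + W*m) + 27 = 27 + W² + W*m)
E(p) = 22/p
U(t, L) = 427 + 583*t (U(t, L) = 563*t + (27 + 20² + 20*t) = 563*t + (27 + 400 + 20*t) = 563*t + (427 + 20*t) = 427 + 583*t)
E(Z) + U(-569, 592) = 22/(-118) + (427 + 583*(-569)) = 22*(-1/118) + (427 - 331727) = -11/59 - 331300 = -19546711/59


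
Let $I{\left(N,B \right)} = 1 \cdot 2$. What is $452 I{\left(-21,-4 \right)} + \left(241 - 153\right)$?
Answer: $992$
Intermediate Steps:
$I{\left(N,B \right)} = 2$
$452 I{\left(-21,-4 \right)} + \left(241 - 153\right) = 452 \cdot 2 + \left(241 - 153\right) = 904 + 88 = 992$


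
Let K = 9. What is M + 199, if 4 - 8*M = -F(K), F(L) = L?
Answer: 1605/8 ≈ 200.63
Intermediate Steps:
M = 13/8 (M = ½ - (-1)*9/8 = ½ - ⅛*(-9) = ½ + 9/8 = 13/8 ≈ 1.6250)
M + 199 = 13/8 + 199 = 1605/8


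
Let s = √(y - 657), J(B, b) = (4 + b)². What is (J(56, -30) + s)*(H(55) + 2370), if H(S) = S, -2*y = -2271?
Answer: 1639300 + 2425*√1914/2 ≈ 1.6923e+6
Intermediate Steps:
y = 2271/2 (y = -½*(-2271) = 2271/2 ≈ 1135.5)
s = √1914/2 (s = √(2271/2 - 657) = √(957/2) = √1914/2 ≈ 21.875)
(J(56, -30) + s)*(H(55) + 2370) = ((4 - 30)² + √1914/2)*(55 + 2370) = ((-26)² + √1914/2)*2425 = (676 + √1914/2)*2425 = 1639300 + 2425*√1914/2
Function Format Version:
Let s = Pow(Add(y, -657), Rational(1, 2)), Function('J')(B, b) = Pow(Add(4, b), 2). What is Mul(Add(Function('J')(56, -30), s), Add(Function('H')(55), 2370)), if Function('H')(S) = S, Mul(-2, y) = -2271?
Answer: Add(1639300, Mul(Rational(2425, 2), Pow(1914, Rational(1, 2)))) ≈ 1.6923e+6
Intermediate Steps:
y = Rational(2271, 2) (y = Mul(Rational(-1, 2), -2271) = Rational(2271, 2) ≈ 1135.5)
s = Mul(Rational(1, 2), Pow(1914, Rational(1, 2))) (s = Pow(Add(Rational(2271, 2), -657), Rational(1, 2)) = Pow(Rational(957, 2), Rational(1, 2)) = Mul(Rational(1, 2), Pow(1914, Rational(1, 2))) ≈ 21.875)
Mul(Add(Function('J')(56, -30), s), Add(Function('H')(55), 2370)) = Mul(Add(Pow(Add(4, -30), 2), Mul(Rational(1, 2), Pow(1914, Rational(1, 2)))), Add(55, 2370)) = Mul(Add(Pow(-26, 2), Mul(Rational(1, 2), Pow(1914, Rational(1, 2)))), 2425) = Mul(Add(676, Mul(Rational(1, 2), Pow(1914, Rational(1, 2)))), 2425) = Add(1639300, Mul(Rational(2425, 2), Pow(1914, Rational(1, 2))))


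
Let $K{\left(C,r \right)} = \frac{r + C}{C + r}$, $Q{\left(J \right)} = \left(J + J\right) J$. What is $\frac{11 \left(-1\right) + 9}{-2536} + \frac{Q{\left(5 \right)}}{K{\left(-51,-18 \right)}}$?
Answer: $\frac{63401}{1268} \approx 50.001$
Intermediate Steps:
$Q{\left(J \right)} = 2 J^{2}$ ($Q{\left(J \right)} = 2 J J = 2 J^{2}$)
$K{\left(C,r \right)} = 1$ ($K{\left(C,r \right)} = \frac{C + r}{C + r} = 1$)
$\frac{11 \left(-1\right) + 9}{-2536} + \frac{Q{\left(5 \right)}}{K{\left(-51,-18 \right)}} = \frac{11 \left(-1\right) + 9}{-2536} + \frac{2 \cdot 5^{2}}{1} = \left(-11 + 9\right) \left(- \frac{1}{2536}\right) + 2 \cdot 25 \cdot 1 = \left(-2\right) \left(- \frac{1}{2536}\right) + 50 \cdot 1 = \frac{1}{1268} + 50 = \frac{63401}{1268}$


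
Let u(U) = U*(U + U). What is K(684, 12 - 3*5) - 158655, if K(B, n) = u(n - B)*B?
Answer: 645494937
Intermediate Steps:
u(U) = 2*U² (u(U) = U*(2*U) = 2*U²)
K(B, n) = 2*B*(n - B)² (K(B, n) = (2*(n - B)²)*B = 2*B*(n - B)²)
K(684, 12 - 3*5) - 158655 = 2*684*(684 - (12 - 3*5))² - 158655 = 2*684*(684 - (12 - 15))² - 158655 = 2*684*(684 - 1*(-3))² - 158655 = 2*684*(684 + 3)² - 158655 = 2*684*687² - 158655 = 2*684*471969 - 158655 = 645653592 - 158655 = 645494937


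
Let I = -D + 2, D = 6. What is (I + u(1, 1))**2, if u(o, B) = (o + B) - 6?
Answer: 64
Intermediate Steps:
u(o, B) = -6 + B + o (u(o, B) = (B + o) - 6 = -6 + B + o)
I = -4 (I = -1*6 + 2 = -6 + 2 = -4)
(I + u(1, 1))**2 = (-4 + (-6 + 1 + 1))**2 = (-4 - 4)**2 = (-8)**2 = 64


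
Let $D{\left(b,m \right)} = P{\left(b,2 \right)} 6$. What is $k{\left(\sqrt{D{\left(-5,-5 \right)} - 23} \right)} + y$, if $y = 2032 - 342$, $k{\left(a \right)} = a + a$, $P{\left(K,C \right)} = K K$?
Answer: $1690 + 2 \sqrt{127} \approx 1712.5$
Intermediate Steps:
$P{\left(K,C \right)} = K^{2}$
$D{\left(b,m \right)} = 6 b^{2}$ ($D{\left(b,m \right)} = b^{2} \cdot 6 = 6 b^{2}$)
$k{\left(a \right)} = 2 a$
$y = 1690$
$k{\left(\sqrt{D{\left(-5,-5 \right)} - 23} \right)} + y = 2 \sqrt{6 \left(-5\right)^{2} - 23} + 1690 = 2 \sqrt{6 \cdot 25 - 23} + 1690 = 2 \sqrt{150 - 23} + 1690 = 2 \sqrt{127} + 1690 = 1690 + 2 \sqrt{127}$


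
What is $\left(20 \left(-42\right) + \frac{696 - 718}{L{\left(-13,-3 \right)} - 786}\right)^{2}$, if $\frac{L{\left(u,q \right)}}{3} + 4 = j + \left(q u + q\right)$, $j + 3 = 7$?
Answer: $\frac{81081993001}{114921} \approx 7.0555 \cdot 10^{5}$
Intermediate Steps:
$j = 4$ ($j = -3 + 7 = 4$)
$L{\left(u,q \right)} = 3 q + 3 q u$ ($L{\left(u,q \right)} = -12 + 3 \left(4 + \left(q u + q\right)\right) = -12 + 3 \left(4 + \left(q + q u\right)\right) = -12 + 3 \left(4 + q + q u\right) = -12 + \left(12 + 3 q + 3 q u\right) = 3 q + 3 q u$)
$\left(20 \left(-42\right) + \frac{696 - 718}{L{\left(-13,-3 \right)} - 786}\right)^{2} = \left(20 \left(-42\right) + \frac{696 - 718}{3 \left(-3\right) \left(1 - 13\right) - 786}\right)^{2} = \left(-840 - \frac{22}{3 \left(-3\right) \left(-12\right) - 786}\right)^{2} = \left(-840 - \frac{22}{108 - 786}\right)^{2} = \left(-840 - \frac{22}{-678}\right)^{2} = \left(-840 - - \frac{11}{339}\right)^{2} = \left(-840 + \frac{11}{339}\right)^{2} = \left(- \frac{284749}{339}\right)^{2} = \frac{81081993001}{114921}$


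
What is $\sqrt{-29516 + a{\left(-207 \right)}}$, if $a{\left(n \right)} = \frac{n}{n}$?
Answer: $i \sqrt{29515} \approx 171.8 i$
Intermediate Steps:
$a{\left(n \right)} = 1$
$\sqrt{-29516 + a{\left(-207 \right)}} = \sqrt{-29516 + 1} = \sqrt{-29515} = i \sqrt{29515}$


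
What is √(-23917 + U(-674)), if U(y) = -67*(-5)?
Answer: I*√23582 ≈ 153.56*I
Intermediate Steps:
U(y) = 335
√(-23917 + U(-674)) = √(-23917 + 335) = √(-23582) = I*√23582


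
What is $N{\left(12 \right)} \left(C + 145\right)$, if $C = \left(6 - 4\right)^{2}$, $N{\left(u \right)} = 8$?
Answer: $1192$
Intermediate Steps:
$C = 4$ ($C = 2^{2} = 4$)
$N{\left(12 \right)} \left(C + 145\right) = 8 \left(4 + 145\right) = 8 \cdot 149 = 1192$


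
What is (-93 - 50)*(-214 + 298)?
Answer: -12012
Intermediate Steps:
(-93 - 50)*(-214 + 298) = -143*84 = -12012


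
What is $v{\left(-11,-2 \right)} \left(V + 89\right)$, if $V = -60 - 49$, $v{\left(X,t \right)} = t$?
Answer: $40$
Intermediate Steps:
$V = -109$
$v{\left(-11,-2 \right)} \left(V + 89\right) = - 2 \left(-109 + 89\right) = \left(-2\right) \left(-20\right) = 40$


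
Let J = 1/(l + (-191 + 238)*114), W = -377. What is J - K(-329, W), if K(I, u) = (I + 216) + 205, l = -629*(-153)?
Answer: -9346739/101595 ≈ -92.000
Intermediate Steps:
l = 96237
K(I, u) = 421 + I (K(I, u) = (216 + I) + 205 = 421 + I)
J = 1/101595 (J = 1/(96237 + (-191 + 238)*114) = 1/(96237 + 47*114) = 1/(96237 + 5358) = 1/101595 ≈ 9.8430e-6)
J - K(-329, W) = 1/101595 - (421 - 329) = 1/101595 - 1*92 = 1/101595 - 92 = -9346739/101595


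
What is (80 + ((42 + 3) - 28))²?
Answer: 9409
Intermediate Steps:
(80 + ((42 + 3) - 28))² = (80 + (45 - 28))² = (80 + 17)² = 97² = 9409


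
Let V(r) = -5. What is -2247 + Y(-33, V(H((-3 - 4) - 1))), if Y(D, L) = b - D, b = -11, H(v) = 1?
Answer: -2225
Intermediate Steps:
Y(D, L) = -11 - D
-2247 + Y(-33, V(H((-3 - 4) - 1))) = -2247 + (-11 - 1*(-33)) = -2247 + (-11 + 33) = -2247 + 22 = -2225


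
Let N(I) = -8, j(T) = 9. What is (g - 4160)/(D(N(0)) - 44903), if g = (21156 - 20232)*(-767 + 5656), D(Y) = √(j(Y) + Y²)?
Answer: -50664908057/504069834 - 1128319*√73/504069834 ≈ -100.53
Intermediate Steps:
D(Y) = √(9 + Y²)
g = 4517436 (g = 924*4889 = 4517436)
(g - 4160)/(D(N(0)) - 44903) = (4517436 - 4160)/(√(9 + (-8)²) - 44903) = 4513276/(√(9 + 64) - 44903) = 4513276/(√73 - 44903) = 4513276/(-44903 + √73)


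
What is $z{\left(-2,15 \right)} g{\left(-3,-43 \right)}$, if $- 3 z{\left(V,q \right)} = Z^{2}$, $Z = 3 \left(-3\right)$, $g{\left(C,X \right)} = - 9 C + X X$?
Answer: $-50652$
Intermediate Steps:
$g{\left(C,X \right)} = X^{2} - 9 C$ ($g{\left(C,X \right)} = - 9 C + X^{2} = X^{2} - 9 C$)
$Z = -9$
$z{\left(V,q \right)} = -27$ ($z{\left(V,q \right)} = - \frac{\left(-9\right)^{2}}{3} = \left(- \frac{1}{3}\right) 81 = -27$)
$z{\left(-2,15 \right)} g{\left(-3,-43 \right)} = - 27 \left(\left(-43\right)^{2} - -27\right) = - 27 \left(1849 + 27\right) = \left(-27\right) 1876 = -50652$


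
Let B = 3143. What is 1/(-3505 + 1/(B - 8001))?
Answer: -4858/17027291 ≈ -0.00028531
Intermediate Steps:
1/(-3505 + 1/(B - 8001)) = 1/(-3505 + 1/(3143 - 8001)) = 1/(-3505 + 1/(-4858)) = 1/(-3505 - 1/4858) = 1/(-17027291/4858) = -4858/17027291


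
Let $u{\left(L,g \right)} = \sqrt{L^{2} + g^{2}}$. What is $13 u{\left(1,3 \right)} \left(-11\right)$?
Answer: $- 143 \sqrt{10} \approx -452.21$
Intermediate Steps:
$13 u{\left(1,3 \right)} \left(-11\right) = 13 \sqrt{1^{2} + 3^{2}} \left(-11\right) = 13 \sqrt{1 + 9} \left(-11\right) = 13 \sqrt{10} \left(-11\right) = - 143 \sqrt{10}$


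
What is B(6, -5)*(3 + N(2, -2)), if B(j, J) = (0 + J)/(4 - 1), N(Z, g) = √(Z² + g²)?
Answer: -5 - 10*√2/3 ≈ -9.7141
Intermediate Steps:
B(j, J) = J/3
B(6, -5)*(3 + N(2, -2)) = ((⅓)*(-5))*(3 + √(2² + (-2)²)) = -5*(3 + √(4 + 4))/3 = -5*(3 + √8)/3 = -5*(3 + 2*√2)/3 = -5 - 10*√2/3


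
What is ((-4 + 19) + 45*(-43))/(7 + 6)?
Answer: -1920/13 ≈ -147.69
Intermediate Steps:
((-4 + 19) + 45*(-43))/(7 + 6) = (15 - 1935)/13 = -1920*1/13 = -1920/13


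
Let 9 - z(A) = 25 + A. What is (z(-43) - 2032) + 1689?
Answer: -316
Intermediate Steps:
z(A) = -16 - A (z(A) = 9 - (25 + A) = 9 + (-25 - A) = -16 - A)
(z(-43) - 2032) + 1689 = ((-16 - 1*(-43)) - 2032) + 1689 = ((-16 + 43) - 2032) + 1689 = (27 - 2032) + 1689 = -2005 + 1689 = -316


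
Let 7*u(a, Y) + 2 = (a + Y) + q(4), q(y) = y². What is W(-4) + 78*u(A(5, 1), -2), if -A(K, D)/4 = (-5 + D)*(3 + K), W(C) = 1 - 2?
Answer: 1559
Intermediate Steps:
W(C) = -1
A(K, D) = -4*(-5 + D)*(3 + K)
u(a, Y) = 2 + Y/7 + a/7 (u(a, Y) = -2/7 + ((a + Y) + 4²)/7 = -2/7 + ((Y + a) + 16)/7 = -2/7 + (16 + Y + a)/7 = -2/7 + (16/7 + Y/7 + a/7) = 2 + Y/7 + a/7)
W(-4) + 78*u(A(5, 1), -2) = -1 + 78*(2 + (⅐)*(-2) + (60 - 12*1 + 20*5 - 4*1*5)/7) = -1 + 78*(2 - 2/7 + (60 - 12 + 100 - 20)/7) = -1 + 78*(2 - 2/7 + (⅐)*128) = -1 + 78*(2 - 2/7 + 128/7) = -1 + 78*20 = -1 + 1560 = 1559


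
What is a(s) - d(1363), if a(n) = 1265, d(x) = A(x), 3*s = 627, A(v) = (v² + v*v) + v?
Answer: -3715636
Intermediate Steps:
A(v) = v + 2*v² (A(v) = (v² + v²) + v = 2*v² + v = v + 2*v²)
s = 209 (s = (⅓)*627 = 209)
d(x) = x*(1 + 2*x)
a(s) - d(1363) = 1265 - 1363*(1 + 2*1363) = 1265 - 1363*(1 + 2726) = 1265 - 1363*2727 = 1265 - 1*3716901 = 1265 - 3716901 = -3715636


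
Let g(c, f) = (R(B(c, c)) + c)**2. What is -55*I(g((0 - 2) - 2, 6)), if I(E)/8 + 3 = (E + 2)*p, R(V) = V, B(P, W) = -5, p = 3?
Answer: -108240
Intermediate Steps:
g(c, f) = (-5 + c)**2
I(E) = 24 + 24*E (I(E) = -24 + 8*((E + 2)*3) = -24 + 8*((2 + E)*3) = -24 + 8*(6 + 3*E) = -24 + (48 + 24*E) = 24 + 24*E)
-55*I(g((0 - 2) - 2, 6)) = -55*(24 + 24*(-5 + ((0 - 2) - 2))**2) = -55*(24 + 24*(-5 + (-2 - 2))**2) = -55*(24 + 24*(-5 - 4)**2) = -55*(24 + 24*(-9)**2) = -55*(24 + 24*81) = -55*(24 + 1944) = -55*1968 = -108240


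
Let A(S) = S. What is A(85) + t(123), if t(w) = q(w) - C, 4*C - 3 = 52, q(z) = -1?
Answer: 281/4 ≈ 70.250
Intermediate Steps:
C = 55/4 (C = ¾ + (¼)*52 = ¾ + 13 = 55/4 ≈ 13.750)
t(w) = -59/4 (t(w) = -1 - 1*55/4 = -1 - 55/4 = -59/4)
A(85) + t(123) = 85 - 59/4 = 281/4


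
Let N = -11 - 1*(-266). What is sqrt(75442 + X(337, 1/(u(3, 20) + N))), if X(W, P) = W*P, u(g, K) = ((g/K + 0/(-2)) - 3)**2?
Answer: sqrt(835711777224642)/105249 ≈ 274.67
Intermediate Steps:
u(g, K) = (-3 + g/K)**2 (u(g, K) = ((g/K + 0*(-1/2)) - 3)**2 = ((g/K + 0) - 3)**2 = (g/K - 3)**2 = (-3 + g/K)**2)
N = 255 (N = -11 + 266 = 255)
X(W, P) = P*W
sqrt(75442 + X(337, 1/(u(3, 20) + N))) = sqrt(75442 + 337/((-1*3 + 3*20)**2/20**2 + 255)) = sqrt(75442 + 337/((-3 + 60)**2/400 + 255)) = sqrt(75442 + 337/((1/400)*57**2 + 255)) = sqrt(75442 + 337/((1/400)*3249 + 255)) = sqrt(75442 + 337/(3249/400 + 255)) = sqrt(75442 + 337/(105249/400)) = sqrt(75442 + (400/105249)*337) = sqrt(75442 + 134800/105249) = sqrt(7940329858/105249) = sqrt(835711777224642)/105249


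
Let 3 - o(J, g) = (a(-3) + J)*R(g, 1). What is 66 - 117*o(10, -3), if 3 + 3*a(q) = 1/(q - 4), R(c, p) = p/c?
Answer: -4439/7 ≈ -634.14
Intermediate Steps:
a(q) = -1 + 1/(3*(-4 + q)) (a(q) = -1 + 1/(3*(q - 4)) = -1 + 1/(3*(-4 + q)))
o(J, g) = 3 - (-22/21 + J)/g (o(J, g) = 3 - ((13/3 - 1*(-3))/(-4 - 3) + J)*1/g = 3 - ((13/3 + 3)/(-7) + J)/g = 3 - (-⅐*22/3 + J)/g = 3 - (-22/21 + J)/g)
66 - 117*o(10, -3) = 66 - 117*(22/21 - 1*10 + 3*(-3))/(-3) = 66 - (-39)*(22/21 - 10 - 9) = 66 - (-39)*(-377)/21 = 66 - 117*377/63 = 66 - 4901/7 = -4439/7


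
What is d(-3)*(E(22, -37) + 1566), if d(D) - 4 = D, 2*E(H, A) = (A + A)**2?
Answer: 4304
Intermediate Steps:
E(H, A) = 2*A**2 (E(H, A) = (A + A)**2/2 = (2*A)**2/2 = (4*A**2)/2 = 2*A**2)
d(D) = 4 + D
d(-3)*(E(22, -37) + 1566) = (4 - 3)*(2*(-37)**2 + 1566) = 1*(2*1369 + 1566) = 1*(2738 + 1566) = 1*4304 = 4304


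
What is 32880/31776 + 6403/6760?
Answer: 4434693/2237560 ≈ 1.9819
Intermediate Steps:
32880/31776 + 6403/6760 = 32880*(1/31776) + 6403*(1/6760) = 685/662 + 6403/6760 = 4434693/2237560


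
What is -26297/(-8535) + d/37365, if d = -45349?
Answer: 13234082/7086895 ≈ 1.8674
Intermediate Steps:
-26297/(-8535) + d/37365 = -26297/(-8535) - 45349/37365 = -26297*(-1/8535) - 45349*1/37365 = 26297/8535 - 45349/37365 = 13234082/7086895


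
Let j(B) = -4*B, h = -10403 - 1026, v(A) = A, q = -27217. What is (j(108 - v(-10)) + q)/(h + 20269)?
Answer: -27689/8840 ≈ -3.1322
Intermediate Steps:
h = -11429
(j(108 - v(-10)) + q)/(h + 20269) = (-4*(108 - 1*(-10)) - 27217)/(-11429 + 20269) = (-4*(108 + 10) - 27217)/8840 = (-4*118 - 27217)*(1/8840) = (-472 - 27217)*(1/8840) = -27689*1/8840 = -27689/8840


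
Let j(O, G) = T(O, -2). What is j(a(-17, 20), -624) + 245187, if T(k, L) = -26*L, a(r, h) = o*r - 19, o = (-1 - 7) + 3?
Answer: 245239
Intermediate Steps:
o = -5 (o = -8 + 3 = -5)
a(r, h) = -19 - 5*r (a(r, h) = -5*r - 19 = -19 - 5*r)
j(O, G) = 52 (j(O, G) = -26*(-2) = 52)
j(a(-17, 20), -624) + 245187 = 52 + 245187 = 245239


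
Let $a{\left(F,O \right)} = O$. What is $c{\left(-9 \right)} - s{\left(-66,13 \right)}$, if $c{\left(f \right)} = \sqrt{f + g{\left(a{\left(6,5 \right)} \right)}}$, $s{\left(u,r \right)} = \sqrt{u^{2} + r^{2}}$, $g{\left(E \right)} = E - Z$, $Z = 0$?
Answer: $- 5 \sqrt{181} + 2 i \approx -67.268 + 2.0 i$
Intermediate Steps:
$g{\left(E \right)} = E$ ($g{\left(E \right)} = E - 0 = E + 0 = E$)
$s{\left(u,r \right)} = \sqrt{r^{2} + u^{2}}$
$c{\left(f \right)} = \sqrt{5 + f}$ ($c{\left(f \right)} = \sqrt{f + 5} = \sqrt{5 + f}$)
$c{\left(-9 \right)} - s{\left(-66,13 \right)} = \sqrt{5 - 9} - \sqrt{13^{2} + \left(-66\right)^{2}} = \sqrt{-4} - \sqrt{169 + 4356} = 2 i - \sqrt{4525} = 2 i - 5 \sqrt{181} = - 5 \sqrt{181} + 2 i$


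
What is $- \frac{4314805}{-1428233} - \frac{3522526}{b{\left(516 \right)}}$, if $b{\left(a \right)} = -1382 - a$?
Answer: $\frac{2519588688224}{1355393117} \approx 1858.9$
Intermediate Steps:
$- \frac{4314805}{-1428233} - \frac{3522526}{b{\left(516 \right)}} = - \frac{4314805}{-1428233} - \frac{3522526}{-1382 - 516} = \left(-4314805\right) \left(- \frac{1}{1428233}\right) - \frac{3522526}{-1382 - 516} = \frac{4314805}{1428233} - \frac{3522526}{-1898} = \frac{4314805}{1428233} - - \frac{1761263}{949} = \frac{4314805}{1428233} + \frac{1761263}{949} = \frac{2519588688224}{1355393117}$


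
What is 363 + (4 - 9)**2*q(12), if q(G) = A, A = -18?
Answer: -87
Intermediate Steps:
q(G) = -18
363 + (4 - 9)**2*q(12) = 363 + (4 - 9)**2*(-18) = 363 + (-5)**2*(-18) = 363 + 25*(-18) = 363 - 450 = -87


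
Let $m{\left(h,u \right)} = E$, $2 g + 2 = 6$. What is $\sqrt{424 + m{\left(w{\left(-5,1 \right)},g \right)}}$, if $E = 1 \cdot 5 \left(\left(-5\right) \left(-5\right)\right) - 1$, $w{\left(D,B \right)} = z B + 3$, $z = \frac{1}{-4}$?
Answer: $2 \sqrt{137} \approx 23.409$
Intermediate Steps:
$z = - \frac{1}{4} \approx -0.25$
$g = 2$ ($g = -1 + \frac{1}{2} \cdot 6 = -1 + 3 = 2$)
$w{\left(D,B \right)} = 3 - \frac{B}{4}$ ($w{\left(D,B \right)} = - \frac{B}{4} + 3 = 3 - \frac{B}{4}$)
$E = 124$ ($E = 1 \cdot 5 \cdot 25 - 1 = 1 \cdot 125 - 1 = 125 - 1 = 124$)
$m{\left(h,u \right)} = 124$
$\sqrt{424 + m{\left(w{\left(-5,1 \right)},g \right)}} = \sqrt{424 + 124} = \sqrt{548} = 2 \sqrt{137}$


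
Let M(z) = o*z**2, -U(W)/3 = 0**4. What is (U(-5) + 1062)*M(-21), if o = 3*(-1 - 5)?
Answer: -8430156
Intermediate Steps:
U(W) = 0 (U(W) = -3*0**4 = -3*0 = 0)
o = -18 (o = 3*(-6) = -18)
M(z) = -18*z**2
(U(-5) + 1062)*M(-21) = (0 + 1062)*(-18*(-21)**2) = 1062*(-18*441) = 1062*(-7938) = -8430156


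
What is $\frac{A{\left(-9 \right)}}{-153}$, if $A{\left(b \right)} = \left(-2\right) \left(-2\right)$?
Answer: $- \frac{4}{153} \approx -0.026144$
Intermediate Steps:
$A{\left(b \right)} = 4$
$\frac{A{\left(-9 \right)}}{-153} = \frac{1}{-153} \cdot 4 = \left(- \frac{1}{153}\right) 4 = - \frac{4}{153}$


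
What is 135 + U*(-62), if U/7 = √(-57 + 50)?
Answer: 135 - 434*I*√7 ≈ 135.0 - 1148.3*I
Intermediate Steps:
U = 7*I*√7 (U = 7*√(-57 + 50) = 7*√(-7) = 7*(I*√7) = 7*I*√7 ≈ 18.52*I)
135 + U*(-62) = 135 + (7*I*√7)*(-62) = 135 - 434*I*√7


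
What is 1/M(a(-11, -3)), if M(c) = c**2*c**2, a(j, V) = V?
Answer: 1/81 ≈ 0.012346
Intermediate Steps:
M(c) = c**4
1/M(a(-11, -3)) = 1/((-3)**4) = 1/81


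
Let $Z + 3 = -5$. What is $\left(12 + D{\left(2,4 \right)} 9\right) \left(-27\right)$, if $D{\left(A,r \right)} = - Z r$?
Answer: $-8100$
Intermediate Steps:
$Z = -8$ ($Z = -3 - 5 = -8$)
$D{\left(A,r \right)} = 8 r$ ($D{\left(A,r \right)} = \left(-1\right) \left(-8\right) r = 8 r$)
$\left(12 + D{\left(2,4 \right)} 9\right) \left(-27\right) = \left(12 + 8 \cdot 4 \cdot 9\right) \left(-27\right) = \left(12 + 32 \cdot 9\right) \left(-27\right) = \left(12 + 288\right) \left(-27\right) = 300 \left(-27\right) = -8100$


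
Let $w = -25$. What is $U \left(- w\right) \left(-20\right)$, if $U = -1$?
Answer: $500$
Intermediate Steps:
$U \left(- w\right) \left(-20\right) = - \left(-1\right) \left(-25\right) \left(-20\right) = \left(-1\right) 25 \left(-20\right) = \left(-25\right) \left(-20\right) = 500$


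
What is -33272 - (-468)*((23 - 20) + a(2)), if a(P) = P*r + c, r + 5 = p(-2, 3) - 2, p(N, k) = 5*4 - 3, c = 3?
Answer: -21104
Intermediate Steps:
p(N, k) = 17 (p(N, k) = 20 - 3 = 17)
r = 10 (r = -5 + (17 - 2) = -5 + 15 = 10)
a(P) = 3 + 10*P (a(P) = P*10 + 3 = 10*P + 3 = 3 + 10*P)
-33272 - (-468)*((23 - 20) + a(2)) = -33272 - (-468)*((23 - 20) + (3 + 10*2)) = -33272 - (-468)*(3 + (3 + 20)) = -33272 - (-468)*(3 + 23) = -33272 - (-468)*26 = -33272 - 1*(-12168) = -33272 + 12168 = -21104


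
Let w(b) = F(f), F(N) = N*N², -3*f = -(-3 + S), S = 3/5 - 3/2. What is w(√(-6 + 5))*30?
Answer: -6591/100 ≈ -65.910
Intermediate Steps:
S = -9/10 (S = 3*(⅕) - 3*½ = ⅗ - 3/2 = -9/10 ≈ -0.90000)
f = -13/10 (f = -(-1)*(-3 - 9/10)/3 = -(-1)*(-39)/(3*10) = -⅓*39/10 = -13/10 ≈ -1.3000)
F(N) = N³
w(b) = -2197/1000 (w(b) = (-13/10)³ = -2197/1000)
w(√(-6 + 5))*30 = -2197/1000*30 = -6591/100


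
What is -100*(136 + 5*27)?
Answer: -27100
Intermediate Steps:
-100*(136 + 5*27) = -100*(136 + 135) = -100*271 = -27100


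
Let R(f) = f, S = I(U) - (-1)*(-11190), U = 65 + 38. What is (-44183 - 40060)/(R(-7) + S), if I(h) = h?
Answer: 28081/3698 ≈ 7.5936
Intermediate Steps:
U = 103
S = -11087 (S = 103 - (-1)*(-11190) = 103 - 1*11190 = 103 - 11190 = -11087)
(-44183 - 40060)/(R(-7) + S) = (-44183 - 40060)/(-7 - 11087) = -84243/(-11094) = -84243*(-1/11094) = 28081/3698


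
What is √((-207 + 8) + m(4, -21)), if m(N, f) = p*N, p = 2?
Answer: I*√191 ≈ 13.82*I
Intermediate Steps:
m(N, f) = 2*N
√((-207 + 8) + m(4, -21)) = √((-207 + 8) + 2*4) = √(-199 + 8) = √(-191) = I*√191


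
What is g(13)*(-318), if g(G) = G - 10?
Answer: -954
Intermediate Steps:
g(G) = -10 + G
g(13)*(-318) = (-10 + 13)*(-318) = 3*(-318) = -954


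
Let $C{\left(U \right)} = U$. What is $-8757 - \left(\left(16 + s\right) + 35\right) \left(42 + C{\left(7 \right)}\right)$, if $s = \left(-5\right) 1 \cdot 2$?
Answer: $-10766$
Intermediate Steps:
$s = -10$ ($s = \left(-5\right) 2 = -10$)
$-8757 - \left(\left(16 + s\right) + 35\right) \left(42 + C{\left(7 \right)}\right) = -8757 - \left(\left(16 - 10\right) + 35\right) \left(42 + 7\right) = -8757 - \left(6 + 35\right) 49 = -8757 - 41 \cdot 49 = -8757 - 2009 = -10766$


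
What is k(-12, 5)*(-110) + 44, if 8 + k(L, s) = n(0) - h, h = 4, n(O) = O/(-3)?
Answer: 1364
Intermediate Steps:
n(O) = -O/3 (n(O) = O*(-1/3) = -O/3)
k(L, s) = -12 (k(L, s) = -8 + (-1/3*0 - 1*4) = -8 + (0 - 4) = -8 - 4 = -12)
k(-12, 5)*(-110) + 44 = -12*(-110) + 44 = 1320 + 44 = 1364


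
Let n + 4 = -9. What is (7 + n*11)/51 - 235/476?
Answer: -4513/1428 ≈ -3.1604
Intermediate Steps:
n = -13 (n = -4 - 9 = -13)
(7 + n*11)/51 - 235/476 = (7 - 13*11)/51 - 235/476 = (7 - 143)*(1/51) - 235*1/476 = -136*1/51 - 235/476 = -8/3 - 235/476 = -4513/1428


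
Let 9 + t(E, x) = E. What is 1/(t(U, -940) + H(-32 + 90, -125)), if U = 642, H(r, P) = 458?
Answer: 1/1091 ≈ 0.00091659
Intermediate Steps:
t(E, x) = -9 + E
1/(t(U, -940) + H(-32 + 90, -125)) = 1/((-9 + 642) + 458) = 1/(633 + 458) = 1/1091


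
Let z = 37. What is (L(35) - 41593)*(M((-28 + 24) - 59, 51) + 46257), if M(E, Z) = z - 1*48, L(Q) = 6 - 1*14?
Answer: -1923879846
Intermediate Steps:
L(Q) = -8 (L(Q) = 6 - 14 = -8)
M(E, Z) = -11 (M(E, Z) = 37 - 1*48 = 37 - 48 = -11)
(L(35) - 41593)*(M((-28 + 24) - 59, 51) + 46257) = (-8 - 41593)*(-11 + 46257) = -41601*46246 = -1923879846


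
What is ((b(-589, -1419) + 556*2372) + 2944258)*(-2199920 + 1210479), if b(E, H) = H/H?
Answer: -4218077022131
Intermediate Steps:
b(E, H) = 1
((b(-589, -1419) + 556*2372) + 2944258)*(-2199920 + 1210479) = ((1 + 556*2372) + 2944258)*(-2199920 + 1210479) = ((1 + 1318832) + 2944258)*(-989441) = (1318833 + 2944258)*(-989441) = 4263091*(-989441) = -4218077022131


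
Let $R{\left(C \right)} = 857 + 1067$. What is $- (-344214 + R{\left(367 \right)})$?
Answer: $342290$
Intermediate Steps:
$R{\left(C \right)} = 1924$
$- (-344214 + R{\left(367 \right)}) = - (-344214 + 1924) = \left(-1\right) \left(-342290\right) = 342290$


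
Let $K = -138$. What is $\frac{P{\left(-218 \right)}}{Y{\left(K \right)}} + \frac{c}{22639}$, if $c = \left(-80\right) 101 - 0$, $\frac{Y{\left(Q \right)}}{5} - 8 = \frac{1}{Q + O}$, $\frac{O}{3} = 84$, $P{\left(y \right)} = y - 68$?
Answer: $- \frac{70455196}{9395185} \approx -7.4991$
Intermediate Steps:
$P{\left(y \right)} = -68 + y$
$O = 252$ ($O = 3 \cdot 84 = 252$)
$Y{\left(Q \right)} = 40 + \frac{5}{252 + Q}$ ($Y{\left(Q \right)} = 40 + \frac{5}{Q + 252} = 40 + \frac{5}{252 + Q}$)
$c = -8080$ ($c = -8080 + \left(-22 + 22\right) = -8080 + 0 = -8080$)
$\frac{P{\left(-218 \right)}}{Y{\left(K \right)}} + \frac{c}{22639} = \frac{-68 - 218}{5 \frac{1}{252 - 138} \left(2017 + 8 \left(-138\right)\right)} - \frac{8080}{22639} = - \frac{286}{5 \cdot \frac{1}{114} \left(2017 - 1104\right)} - \frac{8080}{22639} = - \frac{286}{5 \cdot \frac{1}{114} \cdot 913} - \frac{8080}{22639} = - \frac{286}{\frac{4565}{114}} - \frac{8080}{22639} = \left(-286\right) \frac{114}{4565} - \frac{8080}{22639} = - \frac{2964}{415} - \frac{8080}{22639} = - \frac{70455196}{9395185}$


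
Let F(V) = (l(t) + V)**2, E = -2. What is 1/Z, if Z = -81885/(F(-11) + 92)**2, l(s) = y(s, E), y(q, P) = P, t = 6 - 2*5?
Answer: -22707/27295 ≈ -0.83191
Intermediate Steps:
t = -4 (t = 6 - 10 = -4)
l(s) = -2
F(V) = (-2 + V)**2
Z = -27295/22707 (Z = -81885/((-2 - 11)**2 + 92)**2 = -81885/((-13)**2 + 92)**2 = -81885/(169 + 92)**2 = -81885/(261**2) = -81885/68121 = -81885*1/68121 = -27295/22707 ≈ -1.2021)
1/Z = 1/(-27295/22707) = -22707/27295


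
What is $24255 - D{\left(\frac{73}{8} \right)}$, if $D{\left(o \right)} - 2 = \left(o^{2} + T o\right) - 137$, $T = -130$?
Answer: $\frac{1631551}{64} \approx 25493.0$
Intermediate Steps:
$D{\left(o \right)} = -135 + o^{2} - 130 o$ ($D{\left(o \right)} = 2 - \left(137 - o^{2} + 130 o\right) = -135 + o^{2} - 130 o$)
$24255 - D{\left(\frac{73}{8} \right)} = 24255 - \left(-135 + \left(\frac{73}{8}\right)^{2} - 130 \cdot \frac{73}{8}\right) = 24255 - \left(-135 + \left(73 \cdot \frac{1}{8}\right)^{2} - 130 \cdot 73 \cdot \frac{1}{8}\right) = 24255 - \left(-135 + \left(\frac{73}{8}\right)^{2} - \frac{4745}{4}\right) = 24255 - \left(-135 + \frac{5329}{64} - \frac{4745}{4}\right) = 24255 - - \frac{79231}{64} = 24255 + \frac{79231}{64} = \frac{1631551}{64}$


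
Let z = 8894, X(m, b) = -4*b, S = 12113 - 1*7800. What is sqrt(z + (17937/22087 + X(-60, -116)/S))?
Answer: 3*sqrt(8968749628559705517)/95261231 ≈ 94.313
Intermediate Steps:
S = 4313 (S = 12113 - 7800 = 4313)
sqrt(z + (17937/22087 + X(-60, -116)/S)) = sqrt(8894 + (17937/22087 - 4*(-116)/4313)) = sqrt(8894 + (17937*(1/22087) + 464*(1/4313))) = sqrt(8894 + (17937/22087 + 464/4313)) = sqrt(8894 + 87610649/95261231) = sqrt(847340999163/95261231) = 3*sqrt(8968749628559705517)/95261231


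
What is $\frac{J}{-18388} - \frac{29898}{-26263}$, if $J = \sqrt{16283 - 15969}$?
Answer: $\frac{29898}{26263} - \frac{\sqrt{314}}{18388} \approx 1.1374$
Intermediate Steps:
$J = \sqrt{314} \approx 17.72$
$\frac{J}{-18388} - \frac{29898}{-26263} = \frac{\sqrt{314}}{-18388} - \frac{29898}{-26263} = \sqrt{314} \left(- \frac{1}{18388}\right) - - \frac{29898}{26263} = - \frac{\sqrt{314}}{18388} + \frac{29898}{26263} = \frac{29898}{26263} - \frac{\sqrt{314}}{18388}$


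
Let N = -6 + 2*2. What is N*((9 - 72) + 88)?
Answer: -50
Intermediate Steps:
N = -2 (N = -6 + 4 = -2)
N*((9 - 72) + 88) = -2*((9 - 72) + 88) = -2*(-63 + 88) = -2*25 = -50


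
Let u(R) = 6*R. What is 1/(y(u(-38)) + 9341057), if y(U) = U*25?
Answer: 1/9335357 ≈ 1.0712e-7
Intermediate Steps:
y(U) = 25*U
1/(y(u(-38)) + 9341057) = 1/(25*(6*(-38)) + 9341057) = 1/(25*(-228) + 9341057) = 1/(-5700 + 9341057) = 1/9335357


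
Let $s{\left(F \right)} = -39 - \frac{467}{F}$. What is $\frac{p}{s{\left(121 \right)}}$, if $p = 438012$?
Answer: $- \frac{26499726}{2593} \approx -10220.0$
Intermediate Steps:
$\frac{p}{s{\left(121 \right)}} = \frac{438012}{-39 - \frac{467}{121}} = \frac{438012}{- \frac{5186}{121}} = 438012 \left(- \frac{121}{5186}\right) = - \frac{26499726}{2593}$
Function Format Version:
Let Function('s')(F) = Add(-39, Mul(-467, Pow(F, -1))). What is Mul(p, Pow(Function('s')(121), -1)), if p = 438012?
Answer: Rational(-26499726, 2593) ≈ -10220.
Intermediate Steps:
Mul(p, Pow(Function('s')(121), -1)) = Mul(438012, Pow(Add(-39, Mul(-467, Pow(121, -1))), -1)) = Mul(438012, Pow(Add(-39, Mul(-467, Rational(1, 121))), -1)) = Mul(438012, Pow(Add(-39, Rational(-467, 121)), -1)) = Mul(438012, Pow(Rational(-5186, 121), -1)) = Mul(438012, Rational(-121, 5186)) = Rational(-26499726, 2593)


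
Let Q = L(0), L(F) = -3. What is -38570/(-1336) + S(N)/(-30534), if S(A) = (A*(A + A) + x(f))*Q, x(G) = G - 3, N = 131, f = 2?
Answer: 15657797/485636 ≈ 32.242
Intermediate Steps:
x(G) = -3 + G
Q = -3
S(A) = 3 - 6*A² (S(A) = (A*(A + A) + (-3 + 2))*(-3) = (A*(2*A) - 1)*(-3) = (2*A² - 1)*(-3) = (-1 + 2*A²)*(-3) = 3 - 6*A²)
-38570/(-1336) + S(N)/(-30534) = -38570/(-1336) + (3 - 6*131²)/(-30534) = -38570*(-1/1336) + (3 - 6*17161)*(-1/30534) = 19285/668 + (3 - 102966)*(-1/30534) = 19285/668 - 102963*(-1/30534) = 19285/668 + 4903/1454 = 15657797/485636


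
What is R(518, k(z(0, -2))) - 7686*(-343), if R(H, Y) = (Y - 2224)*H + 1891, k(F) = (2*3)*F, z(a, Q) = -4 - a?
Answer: 1473725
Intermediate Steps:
k(F) = 6*F
R(H, Y) = 1891 + H*(-2224 + Y) (R(H, Y) = (-2224 + Y)*H + 1891 = H*(-2224 + Y) + 1891 = 1891 + H*(-2224 + Y))
R(518, k(z(0, -2))) - 7686*(-343) = (1891 - 2224*518 + 518*(6*(-4 - 1*0))) - 7686*(-343) = (1891 - 1152032 + 518*(6*(-4 + 0))) + 2636298 = (1891 - 1152032 + 518*(6*(-4))) + 2636298 = (1891 - 1152032 + 518*(-24)) + 2636298 = (1891 - 1152032 - 12432) + 2636298 = -1162573 + 2636298 = 1473725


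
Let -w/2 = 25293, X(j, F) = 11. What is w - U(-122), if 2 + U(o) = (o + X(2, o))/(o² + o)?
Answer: -746720897/14762 ≈ -50584.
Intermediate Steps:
w = -50586 (w = -2*25293 = -50586)
U(o) = -2 + (11 + o)/(o + o²) (U(o) = -2 + (o + 11)/(o² + o) = -2 + (11 + o)/(o + o²))
w - U(-122) = -50586 - (11 - 1*(-122) - 2*(-122)²)/((-122)*(1 - 122)) = -50586 - (-1)*(11 + 122 - 2*14884)/(122*(-121)) = -50586 - (-1)*(-1)*(11 + 122 - 29768)/(122*121) = -50586 - (-1)*(-1)*(-29635)/(122*121) = -50586 - 1*(-29635/14762) = -50586 + 29635/14762 = -746720897/14762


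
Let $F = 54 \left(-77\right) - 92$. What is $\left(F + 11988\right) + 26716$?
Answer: $34454$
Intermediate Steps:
$F = -4250$ ($F = -4158 - 92 = -4250$)
$\left(F + 11988\right) + 26716 = \left(-4250 + 11988\right) + 26716 = 7738 + 26716 = 34454$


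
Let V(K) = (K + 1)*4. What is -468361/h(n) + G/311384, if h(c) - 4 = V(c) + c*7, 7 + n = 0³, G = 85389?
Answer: 145846013465/21485496 ≈ 6788.1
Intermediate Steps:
n = -7 (n = -7 + 0³ = -7 + 0 = -7)
V(K) = 4 + 4*K (V(K) = (1 + K)*4 = 4 + 4*K)
h(c) = 8 + 11*c (h(c) = 4 + ((4 + 4*c) + c*7) = 4 + ((4 + 4*c) + 7*c) = 4 + (4 + 11*c) = 8 + 11*c)
-468361/h(n) + G/311384 = -468361/(8 + 11*(-7)) + 85389/311384 = -468361/(8 - 77) + 85389*(1/311384) = -468361/(-69) + 85389/311384 = -468361*(-1/69) + 85389/311384 = 468361/69 + 85389/311384 = 145846013465/21485496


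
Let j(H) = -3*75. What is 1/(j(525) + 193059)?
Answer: 1/192834 ≈ 5.1858e-6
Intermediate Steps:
j(H) = -225
1/(j(525) + 193059) = 1/(-225 + 193059) = 1/192834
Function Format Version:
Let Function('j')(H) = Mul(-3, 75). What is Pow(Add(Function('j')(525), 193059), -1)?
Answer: Rational(1, 192834) ≈ 5.1858e-6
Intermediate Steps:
Function('j')(H) = -225
Pow(Add(Function('j')(525), 193059), -1) = Pow(Add(-225, 193059), -1) = Pow(192834, -1) = Rational(1, 192834)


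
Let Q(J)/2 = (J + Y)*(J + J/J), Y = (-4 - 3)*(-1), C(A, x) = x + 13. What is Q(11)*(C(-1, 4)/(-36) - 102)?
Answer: -44268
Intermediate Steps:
C(A, x) = 13 + x
Y = 7 (Y = -7*(-1) = 7)
Q(J) = 2*(1 + J)*(7 + J) (Q(J) = 2*((J + 7)*(J + J/J)) = 2*((7 + J)*(J + 1)) = 2*((7 + J)*(1 + J)) = 2*((1 + J)*(7 + J)) = 2*(1 + J)*(7 + J))
Q(11)*(C(-1, 4)/(-36) - 102) = (14 + 2*11² + 16*11)*((13 + 4)/(-36) - 102) = (14 + 2*121 + 176)*(17*(-1/36) - 102) = (14 + 242 + 176)*(-17/36 - 102) = 432*(-3689/36) = -44268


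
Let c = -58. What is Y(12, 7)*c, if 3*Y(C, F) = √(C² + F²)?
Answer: -58*√193/3 ≈ -268.59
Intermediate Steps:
Y(C, F) = √(C² + F²)/3
Y(12, 7)*c = (√(12² + 7²)/3)*(-58) = (√(144 + 49)/3)*(-58) = (√193/3)*(-58) = -58*√193/3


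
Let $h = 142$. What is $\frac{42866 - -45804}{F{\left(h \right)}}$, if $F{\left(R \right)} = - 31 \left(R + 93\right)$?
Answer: $- \frac{17734}{1457} \approx -12.172$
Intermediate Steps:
$F{\left(R \right)} = -2883 - 31 R$ ($F{\left(R \right)} = - 31 \left(93 + R\right) = -2883 - 31 R$)
$\frac{42866 - -45804}{F{\left(h \right)}} = \frac{42866 - -45804}{-2883 - 4402} = \frac{42866 + 45804}{-2883 - 4402} = \frac{88670}{-7285} = 88670 \left(- \frac{1}{7285}\right) = - \frac{17734}{1457}$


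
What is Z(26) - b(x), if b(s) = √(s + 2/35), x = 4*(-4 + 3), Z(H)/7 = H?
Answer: 182 - I*√4830/35 ≈ 182.0 - 1.9857*I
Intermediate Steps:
Z(H) = 7*H
x = -4 (x = 4*(-1) = -4)
b(s) = √(2/35 + s) (b(s) = √(s + 2*(1/35)) = √(s + 2/35) = √(2/35 + s))
Z(26) - b(x) = 7*26 - √(70 + 1225*(-4))/35 = 182 - √(70 - 4900)/35 = 182 - √(-4830)/35 = 182 - I*√4830/35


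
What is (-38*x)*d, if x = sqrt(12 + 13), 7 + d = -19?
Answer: 4940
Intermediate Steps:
d = -26 (d = -7 - 19 = -26)
x = 5 (x = sqrt(25) = 5)
(-38*x)*d = -38*5*(-26) = -190*(-26) = 4940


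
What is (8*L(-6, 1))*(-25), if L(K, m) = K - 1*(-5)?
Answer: 200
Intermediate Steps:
L(K, m) = 5 + K (L(K, m) = K + 5 = 5 + K)
(8*L(-6, 1))*(-25) = (8*(5 - 6))*(-25) = (8*(-1))*(-25) = -8*(-25) = 200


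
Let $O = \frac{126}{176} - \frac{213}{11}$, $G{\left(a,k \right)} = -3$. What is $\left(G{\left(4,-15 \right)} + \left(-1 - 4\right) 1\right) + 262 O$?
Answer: $- \frac{215323}{44} \approx -4893.7$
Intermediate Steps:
$O = - \frac{1641}{88}$ ($O = 126 \cdot \frac{1}{176} - \frac{213}{11} = \frac{63}{88} - \frac{213}{11} = - \frac{1641}{88} \approx -18.648$)
$\left(G{\left(4,-15 \right)} + \left(-1 - 4\right) 1\right) + 262 O = \left(-3 + \left(-1 - 4\right) 1\right) + 262 \left(- \frac{1641}{88}\right) = \left(-3 - 5\right) - \frac{214971}{44} = -8 - \frac{214971}{44} = - \frac{215323}{44}$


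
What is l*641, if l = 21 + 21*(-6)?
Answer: -67305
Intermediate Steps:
l = -105 (l = 21 - 126 = -105)
l*641 = -105*641 = -67305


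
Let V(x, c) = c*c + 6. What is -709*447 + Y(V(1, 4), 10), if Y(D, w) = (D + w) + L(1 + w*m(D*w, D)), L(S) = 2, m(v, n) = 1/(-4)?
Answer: -316889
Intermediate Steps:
m(v, n) = -¼
V(x, c) = 6 + c² (V(x, c) = c² + 6 = 6 + c²)
Y(D, w) = 2 + D + w (Y(D, w) = (D + w) + 2 = 2 + D + w)
-709*447 + Y(V(1, 4), 10) = -709*447 + (2 + (6 + 4²) + 10) = -316923 + (2 + (6 + 16) + 10) = -316923 + (2 + 22 + 10) = -316923 + 34 = -316889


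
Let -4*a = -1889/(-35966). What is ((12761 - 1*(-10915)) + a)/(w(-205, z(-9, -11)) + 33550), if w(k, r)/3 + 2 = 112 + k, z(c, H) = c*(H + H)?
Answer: 681224435/957127192 ≈ 0.71174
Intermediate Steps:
z(c, H) = 2*H*c (z(c, H) = c*(2*H) = 2*H*c)
a = -1889/143864 (a = -(-1889)/(4*(-35966)) = -(-1889)*(-1)/(4*35966) = -¼*1889/35966 = -1889/143864 ≈ -0.013130)
w(k, r) = 330 + 3*k (w(k, r) = -6 + 3*(112 + k) = -6 + (336 + 3*k) = 330 + 3*k)
((12761 - 1*(-10915)) + a)/(w(-205, z(-9, -11)) + 33550) = ((12761 - 1*(-10915)) - 1889/143864)/((330 + 3*(-205)) + 33550) = ((12761 + 10915) - 1889/143864)/((330 - 615) + 33550) = (23676 - 1889/143864)/(-285 + 33550) = (3406122175/143864)/33265 = (3406122175/143864)*(1/33265) = 681224435/957127192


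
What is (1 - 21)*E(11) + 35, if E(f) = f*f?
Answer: -2385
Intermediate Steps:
E(f) = f²
(1 - 21)*E(11) + 35 = (1 - 21)*11² + 35 = -20*121 + 35 = -2420 + 35 = -2385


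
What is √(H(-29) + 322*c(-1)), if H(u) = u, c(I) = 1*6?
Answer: √1903 ≈ 43.623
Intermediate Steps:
c(I) = 6
√(H(-29) + 322*c(-1)) = √(-29 + 322*6) = √(-29 + 1932) = √1903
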